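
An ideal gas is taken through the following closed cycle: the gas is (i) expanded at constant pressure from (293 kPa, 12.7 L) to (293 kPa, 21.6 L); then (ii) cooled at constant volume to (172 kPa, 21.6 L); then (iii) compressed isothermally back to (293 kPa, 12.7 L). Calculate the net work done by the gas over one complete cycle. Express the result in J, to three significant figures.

Leg (i): W = PΔV = (293)(21.6 − 12.7) = 2608 J.
Leg (ii): W = 0.
Leg (iii): W = PᵢVᵢ ln(V_f/Vᵢ) = (3715) ln(12.7/21.6) = -1973 J.
W_net = 2608 − 1973 = 634.6 J.

W_net ≈ 635 J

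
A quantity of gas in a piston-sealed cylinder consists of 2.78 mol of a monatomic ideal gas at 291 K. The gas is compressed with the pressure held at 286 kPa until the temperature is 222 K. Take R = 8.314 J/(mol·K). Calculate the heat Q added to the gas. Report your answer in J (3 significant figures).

Q ≈ -3990 J

Isobaric: W = nRΔT = (2.78)(8.314)(-69) = -1595 J.
ΔU = nCᵥΔT with Cᵥ = 3R/2: ΔU = (2.78)(12.47)(-69) = -2392 J.
Q = ΔU + W = -2392 − 1595 = -3987 J.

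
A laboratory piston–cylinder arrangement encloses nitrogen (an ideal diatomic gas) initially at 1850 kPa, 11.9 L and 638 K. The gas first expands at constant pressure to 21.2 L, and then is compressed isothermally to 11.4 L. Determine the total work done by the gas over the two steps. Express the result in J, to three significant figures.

W_total ≈ -7130 J

Step 1 (isobaric): W = PΔV = (1850 kPa)(21.2 − 11.9 L) = 17205 J.
After step 1: P = 1850 kPa, V = 21.2 L, T = 1137 K.
Step 2 (isothermal): W = P₁V₁ ln(V₂/V₁) = (39220) ln(11.4/21.2) = -24332 J.
W_total = 17205 − 24332 = -7127 J.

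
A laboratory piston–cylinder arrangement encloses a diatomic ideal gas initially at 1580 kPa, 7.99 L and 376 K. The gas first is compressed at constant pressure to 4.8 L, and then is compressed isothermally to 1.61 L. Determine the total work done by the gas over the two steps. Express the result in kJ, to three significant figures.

Step 1 (isobaric): W = PΔV = (1580 kPa)(4.8 − 7.99 L) = -5040 J.
After step 1: P = 1580 kPa, V = 4.8 L, T = 225.9 K.
Step 2 (isothermal): W = P₁V₁ ln(V₂/V₁) = (7584) ln(1.61/4.8) = -8285 J.
W_total = -5040 − 8285 = -13325 J.

W_total ≈ -13.3 kJ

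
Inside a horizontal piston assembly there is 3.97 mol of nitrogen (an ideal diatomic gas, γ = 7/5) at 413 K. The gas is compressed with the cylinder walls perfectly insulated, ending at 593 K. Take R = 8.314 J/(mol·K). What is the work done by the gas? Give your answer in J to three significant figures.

W ≈ -14900 J

Adiabatic ⇒ Q = 0, so W_by = −ΔU = nCᵥ(T₁ − T₂).
Cᵥ = 5R/2 = 20.79 J/(mol·K).
W = (3.97)(20.79)(413 − 593) = -14853 J.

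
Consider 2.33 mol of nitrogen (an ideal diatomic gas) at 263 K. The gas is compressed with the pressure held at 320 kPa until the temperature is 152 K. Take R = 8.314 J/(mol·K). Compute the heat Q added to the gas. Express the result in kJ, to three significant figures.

Isobaric: W = nRΔT = (2.33)(8.314)(-111) = -2150 J.
ΔU = nCᵥΔT with Cᵥ = 5R/2: ΔU = (2.33)(20.79)(-111) = -5376 J.
Q = ΔU + W = -5376 − 2150 = -7526 J.

Q ≈ -7.53 kJ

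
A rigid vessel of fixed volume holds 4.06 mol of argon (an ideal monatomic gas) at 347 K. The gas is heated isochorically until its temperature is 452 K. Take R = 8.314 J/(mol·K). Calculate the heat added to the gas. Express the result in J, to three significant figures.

Constant volume ⇒ W = 0, so Q = ΔU = nCᵥΔT with Cᵥ = 3R/2 = 12.47 J/(mol·K).
ΔU = (4.06)(12.47)(452 − 347) = 5316 J.

Q ≈ 5320 J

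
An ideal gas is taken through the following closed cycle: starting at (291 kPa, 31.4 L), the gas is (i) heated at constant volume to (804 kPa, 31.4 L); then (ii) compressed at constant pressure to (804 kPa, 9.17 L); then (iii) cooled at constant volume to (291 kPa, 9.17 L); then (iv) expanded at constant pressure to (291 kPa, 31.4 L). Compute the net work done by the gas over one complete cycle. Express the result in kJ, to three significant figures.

W_net ≈ -11.4 kJ

Constant-volume legs do no work.
W(ii) = (804)(9.17 − 31.4) = -17873 J; W(iv) = (291)(31.4 − 9.17) = 6469 J.
W_net = -17873 + 6469 = -11404 J (the counter-clockwise enclosed area).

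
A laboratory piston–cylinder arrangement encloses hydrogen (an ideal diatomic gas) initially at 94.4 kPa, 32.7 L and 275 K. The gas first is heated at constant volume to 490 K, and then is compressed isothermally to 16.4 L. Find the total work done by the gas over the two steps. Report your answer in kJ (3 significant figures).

W_total ≈ -3.80 kJ

Step 1 (isochoric): W = 0 (constant volume).
After step 1: P = 168.2 kPa (V unchanged).
Step 2 (isothermal): W = P₁V₁ ln(V₂/V₁) = (5500) ln(16.4/32.7) = -3796 J.
W_total = 0 − 3796 = -3796 J.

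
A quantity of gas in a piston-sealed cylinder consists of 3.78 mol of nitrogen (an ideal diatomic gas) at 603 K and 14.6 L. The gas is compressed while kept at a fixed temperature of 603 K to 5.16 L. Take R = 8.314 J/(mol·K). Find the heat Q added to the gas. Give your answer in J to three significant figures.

Q ≈ -19700 J

Isothermal ⇒ ΔU = 0, so Q = W = nRT ln(V₂/V₁).
Q = (3.78)(8.314)(603) ln(5.16/14.6) = 18950 × -1.04 = -19710 J.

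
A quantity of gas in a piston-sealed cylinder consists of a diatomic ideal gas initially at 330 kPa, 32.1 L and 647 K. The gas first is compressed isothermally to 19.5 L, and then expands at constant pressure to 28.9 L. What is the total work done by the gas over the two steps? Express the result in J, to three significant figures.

Step 1 (isothermal): W = P₁V₁ ln(V₂/V₁) = (10593) ln(19.5/32.1) = -5280 J.
After step 1: P = 543.2 kPa, V = 19.5 L, T = 647 K.
Step 2 (isobaric): W = PΔV = (543.2 kPa)(28.9 − 19.5 L) = 5106 J.
W_total = -5280 + 5106 = -173.6 J.

W_total ≈ -174 J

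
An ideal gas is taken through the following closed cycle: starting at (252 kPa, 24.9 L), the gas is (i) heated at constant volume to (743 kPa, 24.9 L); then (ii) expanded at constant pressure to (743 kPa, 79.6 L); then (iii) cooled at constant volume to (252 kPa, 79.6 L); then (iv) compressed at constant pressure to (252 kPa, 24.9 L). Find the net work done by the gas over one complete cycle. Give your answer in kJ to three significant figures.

Constant-volume legs do no work.
W(ii) = (743)(79.6 − 24.9) = 40642 J; W(iv) = (252)(24.9 − 79.6) = -13784 J.
W_net = 40642 − 13784 = 26858 J (the clockwise enclosed area).

W_net ≈ 26.9 kJ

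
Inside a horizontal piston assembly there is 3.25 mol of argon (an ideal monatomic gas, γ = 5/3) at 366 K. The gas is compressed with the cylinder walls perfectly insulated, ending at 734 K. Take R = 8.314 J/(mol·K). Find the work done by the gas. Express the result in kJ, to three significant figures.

W ≈ -14.9 kJ

Adiabatic ⇒ Q = 0, so W_by = −ΔU = nCᵥ(T₁ − T₂).
Cᵥ = 3R/2 = 12.47 J/(mol·K).
W = (3.25)(12.47)(366 − 734) = -14915 J.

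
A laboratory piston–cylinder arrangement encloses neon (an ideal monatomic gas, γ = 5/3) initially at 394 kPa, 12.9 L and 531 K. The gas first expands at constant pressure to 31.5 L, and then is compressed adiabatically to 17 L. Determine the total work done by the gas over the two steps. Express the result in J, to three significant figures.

W_total ≈ -2140 J

Step 1 (isobaric): W = PΔV = (394 kPa)(31.5 − 12.9 L) = 7328 J.
After step 1: P = 394 kPa, V = 31.5 L, T = 1297 K.
Step 2 (adiabatic): W = (P₁V₁ − P₂V₂)/(γ−1) = (12411 − 18723)/0.667 = -9468 J.
W_total = 7328 − 9468 = -2140 J.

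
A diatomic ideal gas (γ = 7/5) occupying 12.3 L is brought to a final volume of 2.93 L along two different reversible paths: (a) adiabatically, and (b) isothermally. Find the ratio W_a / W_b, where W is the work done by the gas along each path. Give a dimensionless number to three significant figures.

Path (a) adiabatic: W = P₁V₁(1 − (V₁/V₂)^(γ−1))/(γ−1) → W_a/(P₁V₁) = -1.938.
Path (b) isothermal: W = P₁V₁ ln(V₂/V₁) → W_b/(P₁V₁) = -1.435.
W_a / W_b = -1.938 / -1.435 = 1.351.

W_a / W_b ≈ 1.35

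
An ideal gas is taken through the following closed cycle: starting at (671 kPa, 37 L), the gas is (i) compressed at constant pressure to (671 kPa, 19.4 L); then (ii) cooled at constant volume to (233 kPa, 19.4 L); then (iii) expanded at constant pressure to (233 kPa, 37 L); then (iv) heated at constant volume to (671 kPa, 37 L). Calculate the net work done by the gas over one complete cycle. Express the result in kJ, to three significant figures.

W_net ≈ -7.71 kJ

Constant-volume legs do no work.
W(i) = (671)(19.4 − 37) = -11810 J; W(iii) = (233)(37 − 19.4) = 4101 J.
W_net = -11810 + 4101 = -7709 J (the counter-clockwise enclosed area).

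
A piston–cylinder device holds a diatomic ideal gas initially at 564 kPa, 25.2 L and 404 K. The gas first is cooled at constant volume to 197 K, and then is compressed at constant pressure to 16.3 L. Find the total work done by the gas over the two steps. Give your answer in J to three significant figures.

W_total ≈ -2450 J

Step 1 (isochoric): W = 0 (constant volume).
After step 1: P = 275 kPa (V unchanged).
Step 2 (isobaric): W = PΔV = (275 kPa)(16.3 − 25.2 L) = -2448 J.
W_total = 0 − 2448 = -2448 J.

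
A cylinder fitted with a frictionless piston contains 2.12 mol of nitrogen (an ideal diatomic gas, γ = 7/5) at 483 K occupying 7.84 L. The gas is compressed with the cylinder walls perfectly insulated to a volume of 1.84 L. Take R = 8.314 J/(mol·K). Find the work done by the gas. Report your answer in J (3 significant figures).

W ≈ -16700 J

Adiabatic: TV^(γ−1) = const with γ = 7/5.
T₂ = T₁ (V₁/V₂)^(γ−1) = 483 × (7.84/1.84)^0.4 = 483 × 1.786 = 862.5 K.
W_by = nCᵥ(T₁ − T₂) = (2.12)(20.79)(483 − 862.5) = -16721 J.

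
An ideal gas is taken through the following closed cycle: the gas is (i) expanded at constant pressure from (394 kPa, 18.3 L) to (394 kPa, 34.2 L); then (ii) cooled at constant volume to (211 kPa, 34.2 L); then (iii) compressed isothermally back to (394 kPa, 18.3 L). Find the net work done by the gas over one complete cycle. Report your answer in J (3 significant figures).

W_net ≈ 1750 J

Leg (i): W = PΔV = (394)(34.2 − 18.3) = 6265 J.
Leg (ii): W = 0.
Leg (iii): W = PᵢVᵢ ln(V_f/Vᵢ) = (7216) ln(18.3/34.2) = -4512 J.
W_net = 6265 − 4512 = 1752 J.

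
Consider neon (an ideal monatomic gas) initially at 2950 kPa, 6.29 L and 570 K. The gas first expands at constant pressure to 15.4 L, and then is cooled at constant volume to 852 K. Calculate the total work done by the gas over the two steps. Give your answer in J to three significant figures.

Step 1 (isobaric): W = PΔV = (2950 kPa)(15.4 − 6.29 L) = 26874 J.
Step 2 (isochoric): W = 0 (constant volume).
W_total = 26874 + 0 = 26874 J.

W_total ≈ 26900 J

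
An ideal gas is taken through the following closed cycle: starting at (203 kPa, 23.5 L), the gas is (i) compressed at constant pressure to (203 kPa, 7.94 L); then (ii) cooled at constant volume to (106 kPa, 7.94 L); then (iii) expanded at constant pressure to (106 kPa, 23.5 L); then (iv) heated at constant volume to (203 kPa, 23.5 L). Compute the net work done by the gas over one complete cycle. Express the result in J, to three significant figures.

Constant-volume legs do no work.
W(i) = (203)(7.94 − 23.5) = -3159 J; W(iii) = (106)(23.5 − 7.94) = 1649 J.
W_net = -3159 + 1649 = -1509 J (the counter-clockwise enclosed area).

W_net ≈ -1510 J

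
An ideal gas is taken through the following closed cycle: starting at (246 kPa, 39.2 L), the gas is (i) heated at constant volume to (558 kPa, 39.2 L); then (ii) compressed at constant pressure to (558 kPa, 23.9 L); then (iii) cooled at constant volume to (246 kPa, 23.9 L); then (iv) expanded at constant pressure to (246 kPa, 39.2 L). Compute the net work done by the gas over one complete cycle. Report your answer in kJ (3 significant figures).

W_net ≈ -4.77 kJ

Constant-volume legs do no work.
W(ii) = (558)(23.9 − 39.2) = -8537 J; W(iv) = (246)(39.2 − 23.9) = 3764 J.
W_net = -8537 + 3764 = -4774 J (the counter-clockwise enclosed area).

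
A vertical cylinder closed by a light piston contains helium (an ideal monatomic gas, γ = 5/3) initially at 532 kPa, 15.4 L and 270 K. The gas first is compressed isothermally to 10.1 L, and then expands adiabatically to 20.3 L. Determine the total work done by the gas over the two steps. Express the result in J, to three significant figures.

Step 1 (isothermal): W = P₁V₁ ln(V₂/V₁) = (8193) ln(10.1/15.4) = -3456 J.
After step 1: P = 811.2 kPa, V = 10.1 L, T = 270 K.
Step 2 (adiabatic): W = (P₁V₁ − P₂V₂)/(γ−1) = (8193 − 5144)/0.667 = 4573 J.
W_total = -3456 + 4573 = 1117 J.

W_total ≈ 1120 J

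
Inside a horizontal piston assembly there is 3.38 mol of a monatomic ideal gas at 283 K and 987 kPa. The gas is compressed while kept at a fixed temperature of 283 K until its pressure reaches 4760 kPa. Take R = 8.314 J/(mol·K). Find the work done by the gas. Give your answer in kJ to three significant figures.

Isothermal process: W = nRT ln(V₂/V₁) = nRT ln(P₁/P₂).
W = (3.38)(8.314)(283) × ln(987/4760)
  = 7953 × ln(0.2074) = 7953 × -1.573
W_by_gas = -12512 J.

W ≈ -12.5 kJ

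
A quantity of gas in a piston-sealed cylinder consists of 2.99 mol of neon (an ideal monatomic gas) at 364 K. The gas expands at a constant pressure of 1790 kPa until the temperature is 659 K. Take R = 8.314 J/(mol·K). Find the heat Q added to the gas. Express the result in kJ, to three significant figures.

Q ≈ 18.3 kJ

Isobaric: W = nRΔT = (2.99)(8.314)(295) = 7333 J.
ΔU = nCᵥΔT with Cᵥ = 3R/2: ΔU = (2.99)(12.47)(295) = 11000 J.
Q = ΔU + W = 11000 + 7333 = 18333 J.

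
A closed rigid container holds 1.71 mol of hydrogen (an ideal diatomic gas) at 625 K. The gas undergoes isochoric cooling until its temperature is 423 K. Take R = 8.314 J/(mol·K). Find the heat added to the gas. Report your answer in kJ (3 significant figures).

Constant volume ⇒ W = 0, so Q = ΔU = nCᵥΔT with Cᵥ = 5R/2 = 20.79 J/(mol·K).
ΔU = (1.71)(20.79)(423 − 625) = -7180 J.

Q ≈ -7.18 kJ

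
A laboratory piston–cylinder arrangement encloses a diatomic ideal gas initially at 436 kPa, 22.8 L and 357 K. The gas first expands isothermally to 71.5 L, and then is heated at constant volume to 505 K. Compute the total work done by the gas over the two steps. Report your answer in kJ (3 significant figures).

Step 1 (isothermal): W = P₁V₁ ln(V₂/V₁) = (9941) ln(71.5/22.8) = 11362 J.
Step 2 (isochoric): W = 0 (constant volume).
W_total = 11362 + 0 = 11362 J.

W_total ≈ 11.4 kJ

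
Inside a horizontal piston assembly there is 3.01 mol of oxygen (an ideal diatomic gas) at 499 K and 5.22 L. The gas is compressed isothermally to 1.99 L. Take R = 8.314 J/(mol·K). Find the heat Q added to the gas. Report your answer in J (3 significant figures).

Q ≈ -12000 J

Isothermal ⇒ ΔU = 0, so Q = W = nRT ln(V₂/V₁).
Q = (3.01)(8.314)(499) ln(1.99/5.22) = 12488 × -0.9644 = -12043 J.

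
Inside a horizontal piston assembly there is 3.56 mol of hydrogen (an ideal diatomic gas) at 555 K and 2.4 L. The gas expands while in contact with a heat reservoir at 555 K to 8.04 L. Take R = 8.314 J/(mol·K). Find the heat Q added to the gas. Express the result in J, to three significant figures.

Q ≈ 19900 J

Isothermal ⇒ ΔU = 0, so Q = W = nRT ln(V₂/V₁).
Q = (3.56)(8.314)(555) ln(8.04/2.4) = 16427 × 1.209 = 19859 J.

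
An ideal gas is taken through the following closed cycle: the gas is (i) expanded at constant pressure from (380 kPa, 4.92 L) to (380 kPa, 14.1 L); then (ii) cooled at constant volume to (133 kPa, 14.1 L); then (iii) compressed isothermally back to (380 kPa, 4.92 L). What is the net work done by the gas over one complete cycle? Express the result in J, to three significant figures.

Leg (i): W = PΔV = (380)(14.1 − 4.92) = 3488 J.
Leg (ii): W = 0.
Leg (iii): W = PᵢVᵢ ln(V_f/Vᵢ) = (1875) ln(4.92/14.1) = -1974 J.
W_net = 3488 − 1974 = 1514 J.

W_net ≈ 1510 J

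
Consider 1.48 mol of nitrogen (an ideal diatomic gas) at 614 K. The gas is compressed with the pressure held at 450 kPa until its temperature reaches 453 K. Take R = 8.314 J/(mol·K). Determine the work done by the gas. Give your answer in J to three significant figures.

W ≈ -1980 J

Isobaric: W = P ΔV = nR ΔT.
W = (1.48)(8.314)(453 − 614) = -1981 J.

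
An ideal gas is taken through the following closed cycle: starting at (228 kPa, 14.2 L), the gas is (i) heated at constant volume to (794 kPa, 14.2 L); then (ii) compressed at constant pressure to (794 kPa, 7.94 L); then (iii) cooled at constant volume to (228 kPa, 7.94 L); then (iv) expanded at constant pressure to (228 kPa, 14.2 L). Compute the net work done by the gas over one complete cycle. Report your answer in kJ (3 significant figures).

Constant-volume legs do no work.
W(ii) = (794)(7.94 − 14.2) = -4970 J; W(iv) = (228)(14.2 − 7.94) = 1427 J.
W_net = -4970 + 1427 = -3543 J (the counter-clockwise enclosed area).

W_net ≈ -3.54 kJ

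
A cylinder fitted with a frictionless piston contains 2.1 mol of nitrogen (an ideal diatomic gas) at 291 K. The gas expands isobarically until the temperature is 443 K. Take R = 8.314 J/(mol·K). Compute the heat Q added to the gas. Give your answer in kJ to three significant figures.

Q ≈ 9.29 kJ

Isobaric: W = nRΔT = (2.1)(8.314)(152) = 2654 J.
ΔU = nCᵥΔT with Cᵥ = 5R/2: ΔU = (2.1)(20.79)(152) = 6635 J.
Q = ΔU + W = 6635 + 2654 = 9288 J.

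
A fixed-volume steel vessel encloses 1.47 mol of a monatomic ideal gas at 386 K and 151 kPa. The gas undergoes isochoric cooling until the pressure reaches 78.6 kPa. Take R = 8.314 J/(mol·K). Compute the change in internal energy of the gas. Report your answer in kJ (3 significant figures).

ΔU ≈ -3.39 kJ

Constant volume ⇒ W = 0, so Q = ΔU = nCᵥΔT with Cᵥ = 3R/2 = 12.47 J/(mol·K).
At constant V, T₂/T₁ = P₂/P₁ ⇒ ΔT = T₁(P₂/P₁ − 1) = 386·(78.6/151 − 1) = -185.1 K.
ΔU = (1.47)(12.47)(-185.1) = -3393 J.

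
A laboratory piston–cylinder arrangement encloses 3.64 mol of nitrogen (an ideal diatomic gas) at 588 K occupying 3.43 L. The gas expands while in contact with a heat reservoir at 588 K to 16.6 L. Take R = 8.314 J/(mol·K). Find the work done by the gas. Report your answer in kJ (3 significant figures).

Isothermal: W = nRT ln(V₂/V₁).
W = (3.64)(8.314)(588) × ln(16.6/3.43)
  = 17795 × 1.577
W_by_gas = 28059 J.

W ≈ 28.1 kJ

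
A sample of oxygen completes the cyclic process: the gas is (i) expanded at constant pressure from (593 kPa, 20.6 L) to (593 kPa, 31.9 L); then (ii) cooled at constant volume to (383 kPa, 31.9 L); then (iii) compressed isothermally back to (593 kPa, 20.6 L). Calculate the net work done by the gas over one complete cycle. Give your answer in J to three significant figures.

Leg (i): W = PΔV = (593)(31.9 − 20.6) = 6701 J.
Leg (ii): W = 0.
Leg (iii): W = PᵢVᵢ ln(V_f/Vᵢ) = (12218) ln(20.6/31.9) = -5343 J.
W_net = 6701 − 5343 = 1358 J.

W_net ≈ 1360 J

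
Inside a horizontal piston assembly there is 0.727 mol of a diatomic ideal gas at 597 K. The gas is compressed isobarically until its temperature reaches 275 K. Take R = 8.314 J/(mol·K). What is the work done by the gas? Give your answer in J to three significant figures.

W ≈ -1950 J

Isobaric: W = P ΔV = nR ΔT.
W = (0.727)(8.314)(275 − 597) = -1946 J.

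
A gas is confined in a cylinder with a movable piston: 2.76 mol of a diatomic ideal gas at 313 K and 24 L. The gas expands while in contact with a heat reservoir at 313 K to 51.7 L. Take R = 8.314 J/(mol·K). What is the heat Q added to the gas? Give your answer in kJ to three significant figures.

Q ≈ 5.51 kJ

Isothermal ⇒ ΔU = 0, so Q = W = nRT ln(V₂/V₁).
Q = (2.76)(8.314)(313) ln(51.7/24) = 7182 × 0.7674 = 5512 J.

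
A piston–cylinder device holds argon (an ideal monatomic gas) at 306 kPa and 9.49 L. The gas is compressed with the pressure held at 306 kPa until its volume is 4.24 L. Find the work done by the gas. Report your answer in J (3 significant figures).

Isobaric: W = P ΔV.
W = (306 kPa)(4.24 − 9.49 L) = (306)(-5.25) = -1606 J.

W ≈ -1610 J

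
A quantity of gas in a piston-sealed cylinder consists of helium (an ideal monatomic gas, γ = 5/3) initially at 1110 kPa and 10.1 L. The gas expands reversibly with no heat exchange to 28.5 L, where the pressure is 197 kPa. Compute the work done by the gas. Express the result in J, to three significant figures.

Adiabatic: W = (P₁V₁ − P₂V₂)/(γ − 1) with γ = 5/3.
P₁V₁ = 11211 J, P₂V₂ = 5614 J.
W = (11211 − 5614) / 0.6667 = 8395 J.

W ≈ 8390 J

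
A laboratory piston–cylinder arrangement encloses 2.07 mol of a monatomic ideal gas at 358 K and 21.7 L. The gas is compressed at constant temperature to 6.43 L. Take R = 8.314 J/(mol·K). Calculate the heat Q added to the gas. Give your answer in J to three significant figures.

Q ≈ -7490 J

Isothermal ⇒ ΔU = 0, so Q = W = nRT ln(V₂/V₁).
Q = (2.07)(8.314)(358) ln(6.43/21.7) = 6161 × -1.216 = -7494 J.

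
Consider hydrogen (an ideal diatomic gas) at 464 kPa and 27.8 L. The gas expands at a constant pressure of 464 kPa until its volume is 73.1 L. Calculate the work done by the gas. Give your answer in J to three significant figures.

W ≈ 21000 J

Isobaric: W = P ΔV.
W = (464 kPa)(73.1 − 27.8 L) = (464)(45.3) = 21019 J.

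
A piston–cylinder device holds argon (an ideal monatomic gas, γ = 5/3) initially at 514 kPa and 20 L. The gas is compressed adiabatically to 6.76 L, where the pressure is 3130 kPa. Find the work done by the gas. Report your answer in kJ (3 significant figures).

Adiabatic: W = (P₁V₁ − P₂V₂)/(γ − 1) with γ = 5/3.
P₁V₁ = 10280 J, P₂V₂ = 21159 J.
W = (10280 − 21159) / 0.6667 = -16318 J.

W ≈ -16.3 kJ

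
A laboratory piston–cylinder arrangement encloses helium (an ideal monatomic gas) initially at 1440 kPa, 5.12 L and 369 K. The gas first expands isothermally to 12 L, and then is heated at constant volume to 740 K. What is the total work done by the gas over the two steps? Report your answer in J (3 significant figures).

W_total ≈ 6280 J

Step 1 (isothermal): W = P₁V₁ ln(V₂/V₁) = (7373) ln(12/5.12) = 6280 J.
Step 2 (isochoric): W = 0 (constant volume).
W_total = 6280 + 0 = 6280 J.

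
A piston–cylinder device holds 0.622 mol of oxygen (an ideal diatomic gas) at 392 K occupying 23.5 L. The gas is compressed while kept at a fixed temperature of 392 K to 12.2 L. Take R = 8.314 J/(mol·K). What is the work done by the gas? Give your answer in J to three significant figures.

Isothermal: W = nRT ln(V₂/V₁).
W = (0.622)(8.314)(392) × ln(12.2/23.5)
  = 2027 × -0.6556
W_by_gas = -1329 J.

W ≈ -1330 J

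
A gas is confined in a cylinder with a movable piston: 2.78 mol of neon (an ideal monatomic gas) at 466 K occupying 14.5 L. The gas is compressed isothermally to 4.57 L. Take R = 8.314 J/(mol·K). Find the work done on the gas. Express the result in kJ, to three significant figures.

W ≈ 12.4 kJ

Isothermal: W = nRT ln(V₂/V₁).
W = (2.78)(8.314)(466) × ln(4.57/14.5)
  = 10771 × -1.155
W_by_gas = -12436 J; work on gas = −W_by = 12436 J.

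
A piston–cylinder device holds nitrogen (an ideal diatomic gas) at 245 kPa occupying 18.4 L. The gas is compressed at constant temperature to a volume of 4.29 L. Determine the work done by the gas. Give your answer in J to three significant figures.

W ≈ -6560 J

Isothermal: W = nRT ln(V₂/V₁) = P₁V₁ ln(V₂/V₁).
P₁V₁ = (245 kPa)(18.4 L) = 4508 J.
W = 4508 × ln(4.29/18.4) = 4508 × -1.456
W_by_gas = -6564 J.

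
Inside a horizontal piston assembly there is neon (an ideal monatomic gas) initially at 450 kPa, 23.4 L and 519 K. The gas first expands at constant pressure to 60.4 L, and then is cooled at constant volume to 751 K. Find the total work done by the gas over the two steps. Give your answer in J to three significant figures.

W_total ≈ 16600 J

Step 1 (isobaric): W = PΔV = (450 kPa)(60.4 − 23.4 L) = 16650 J.
Step 2 (isochoric): W = 0 (constant volume).
W_total = 16650 + 0 = 16650 J.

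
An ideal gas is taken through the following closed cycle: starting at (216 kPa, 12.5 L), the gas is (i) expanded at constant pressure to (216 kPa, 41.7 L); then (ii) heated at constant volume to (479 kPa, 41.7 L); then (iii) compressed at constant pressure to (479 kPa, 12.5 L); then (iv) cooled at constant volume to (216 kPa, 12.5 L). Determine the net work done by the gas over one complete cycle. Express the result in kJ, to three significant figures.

W_net ≈ -7.68 kJ

Constant-volume legs do no work.
W(i) = (216)(41.7 − 12.5) = 6307 J; W(iii) = (479)(12.5 − 41.7) = -13987 J.
W_net = 6307 − 13987 = -7680 J (the counter-clockwise enclosed area).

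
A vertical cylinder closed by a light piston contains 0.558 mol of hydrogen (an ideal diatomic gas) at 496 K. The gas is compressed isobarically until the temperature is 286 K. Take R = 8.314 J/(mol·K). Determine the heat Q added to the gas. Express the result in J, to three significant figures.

Q ≈ -3410 J

Isobaric: W = nRΔT = (0.558)(8.314)(-210) = -974.2 J.
ΔU = nCᵥΔT with Cᵥ = 5R/2: ΔU = (0.558)(20.79)(-210) = -2436 J.
Q = ΔU + W = -2436 − 974.2 = -3410 J.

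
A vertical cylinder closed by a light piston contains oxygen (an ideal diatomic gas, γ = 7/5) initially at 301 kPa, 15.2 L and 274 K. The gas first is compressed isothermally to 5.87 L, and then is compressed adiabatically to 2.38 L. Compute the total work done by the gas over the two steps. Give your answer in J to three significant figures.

W_total ≈ -9330 J

Step 1 (isothermal): W = P₁V₁ ln(V₂/V₁) = (4575) ln(5.87/15.2) = -4353 J.
After step 1: P = 779.4 kPa, V = 5.87 L, T = 274 K.
Step 2 (adiabatic): W = (P₁V₁ − P₂V₂)/(γ−1) = (4575 − 6565)/0.4 = -4974 J.
W_total = -4353 − 4974 = -9328 J.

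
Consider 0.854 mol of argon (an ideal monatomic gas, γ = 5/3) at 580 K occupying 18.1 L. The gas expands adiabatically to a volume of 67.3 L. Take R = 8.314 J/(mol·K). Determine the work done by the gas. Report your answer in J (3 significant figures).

Adiabatic: TV^(γ−1) = const with γ = 5/3.
T₂ = T₁ (V₁/V₂)^(γ−1) = 580 × (18.1/67.3)^0.667 = 580 × 0.4167 = 241.7 K.
W_by = nCᵥ(T₁ − T₂) = (0.854)(12.47)(580 − 241.7) = 3603 J.

W ≈ 3600 J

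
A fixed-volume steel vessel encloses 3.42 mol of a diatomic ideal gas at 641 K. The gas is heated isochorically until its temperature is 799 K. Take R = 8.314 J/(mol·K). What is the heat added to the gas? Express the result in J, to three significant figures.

Constant volume ⇒ W = 0, so Q = ΔU = nCᵥΔT with Cᵥ = 5R/2 = 20.79 J/(mol·K).
ΔU = (3.42)(20.79)(799 − 641) = 11231 J.

Q ≈ 11200 J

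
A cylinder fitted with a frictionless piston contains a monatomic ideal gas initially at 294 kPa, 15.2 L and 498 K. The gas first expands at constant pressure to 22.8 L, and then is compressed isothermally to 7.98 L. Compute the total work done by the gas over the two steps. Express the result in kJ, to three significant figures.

Step 1 (isobaric): W = PΔV = (294 kPa)(22.8 − 15.2 L) = 2234 J.
After step 1: P = 294 kPa, V = 22.8 L, T = 747 K.
Step 2 (isothermal): W = P₁V₁ ln(V₂/V₁) = (6703) ln(7.98/22.8) = -7037 J.
W_total = 2234 − 7037 = -4803 J.

W_total ≈ -4.80 kJ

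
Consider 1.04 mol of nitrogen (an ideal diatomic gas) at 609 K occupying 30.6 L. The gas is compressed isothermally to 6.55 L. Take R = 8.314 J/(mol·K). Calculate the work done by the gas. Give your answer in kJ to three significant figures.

Isothermal: W = nRT ln(V₂/V₁).
W = (1.04)(8.314)(609) × ln(6.55/30.6)
  = 5266 × -1.542
W_by_gas = -8117 J.

W ≈ -8.12 kJ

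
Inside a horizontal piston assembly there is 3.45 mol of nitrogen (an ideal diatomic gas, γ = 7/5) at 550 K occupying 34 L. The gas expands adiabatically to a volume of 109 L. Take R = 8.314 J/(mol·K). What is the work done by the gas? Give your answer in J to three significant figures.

Adiabatic: TV^(γ−1) = const with γ = 7/5.
T₂ = T₁ (V₁/V₂)^(γ−1) = 550 × (34/109)^0.4 = 550 × 0.6275 = 345.1 K.
W_by = nCᵥ(T₁ − T₂) = (3.45)(20.79)(550 − 345.1) = 14691 J.

W ≈ 14700 J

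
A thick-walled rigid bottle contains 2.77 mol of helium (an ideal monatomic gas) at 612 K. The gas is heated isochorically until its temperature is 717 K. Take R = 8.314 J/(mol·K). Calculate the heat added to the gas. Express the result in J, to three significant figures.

Q ≈ 3630 J

Constant volume ⇒ W = 0, so Q = ΔU = nCᵥΔT with Cᵥ = 3R/2 = 12.47 J/(mol·K).
ΔU = (2.77)(12.47)(717 − 612) = 3627 J.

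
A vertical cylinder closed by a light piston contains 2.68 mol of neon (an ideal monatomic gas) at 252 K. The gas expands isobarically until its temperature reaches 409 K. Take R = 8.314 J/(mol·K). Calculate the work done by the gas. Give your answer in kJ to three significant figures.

W ≈ 3.50 kJ

Isobaric: W = P ΔV = nR ΔT.
W = (2.68)(8.314)(409 − 252) = 3498 J.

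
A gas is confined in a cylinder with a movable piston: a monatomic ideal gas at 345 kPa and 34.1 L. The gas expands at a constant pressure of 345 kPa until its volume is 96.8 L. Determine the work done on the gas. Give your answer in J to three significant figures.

Isobaric: W = P ΔV.
W = (345 kPa)(96.8 − 34.1 L) = (345)(62.7) = 21632 J.
Work on gas = −W_by = -21632 J.

W ≈ -21600 J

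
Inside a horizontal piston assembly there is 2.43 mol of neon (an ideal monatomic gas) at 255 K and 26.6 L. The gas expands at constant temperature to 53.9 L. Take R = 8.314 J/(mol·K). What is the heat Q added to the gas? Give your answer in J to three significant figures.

Q ≈ 3640 J

Isothermal ⇒ ΔU = 0, so Q = W = nRT ln(V₂/V₁).
Q = (2.43)(8.314)(255) ln(53.9/26.6) = 5152 × 0.7062 = 3638 J.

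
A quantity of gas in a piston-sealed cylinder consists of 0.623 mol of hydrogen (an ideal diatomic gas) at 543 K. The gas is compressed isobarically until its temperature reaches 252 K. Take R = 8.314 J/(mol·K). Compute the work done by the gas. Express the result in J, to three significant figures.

Isobaric: W = P ΔV = nR ΔT.
W = (0.623)(8.314)(252 − 543) = -1507 J.

W ≈ -1510 J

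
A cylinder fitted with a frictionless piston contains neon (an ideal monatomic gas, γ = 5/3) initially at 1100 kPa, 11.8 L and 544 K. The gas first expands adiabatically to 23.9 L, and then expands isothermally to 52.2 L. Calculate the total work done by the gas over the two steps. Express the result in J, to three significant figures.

Step 1 (adiabatic): W = (P₁V₁ − P₂V₂)/(γ−1) = (12980 − 8108)/0.667 = 7308 J.
After step 1: P = 339.3 kPa, V = 23.9 L, T = 339.8 K.
Step 2 (isothermal): W = P₁V₁ ln(V₂/V₁) = (8108) ln(52.2/23.9) = 6334 J.
W_total = 7308 + 6334 = 13642 J.

W_total ≈ 13600 J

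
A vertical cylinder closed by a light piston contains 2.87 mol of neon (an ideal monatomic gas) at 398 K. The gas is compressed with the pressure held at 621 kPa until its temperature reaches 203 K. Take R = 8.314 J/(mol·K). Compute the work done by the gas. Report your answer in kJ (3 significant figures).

Isobaric: W = P ΔV = nR ΔT.
W = (2.87)(8.314)(203 − 398) = -4653 J.

W ≈ -4.65 kJ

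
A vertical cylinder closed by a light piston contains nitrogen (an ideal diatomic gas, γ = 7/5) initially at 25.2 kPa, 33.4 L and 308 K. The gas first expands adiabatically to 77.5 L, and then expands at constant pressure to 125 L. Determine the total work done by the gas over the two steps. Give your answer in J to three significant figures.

W_total ≈ 970 J

Step 1 (adiabatic): W = (P₁V₁ − P₂V₂)/(γ−1) = (841.7 − 601.1)/0.4 = 601.5 J.
After step 1: P = 7.756 kPa, V = 77.5 L, T = 220 K.
Step 2 (isobaric): W = PΔV = (7.756 kPa)(125 − 77.5 L) = 368.4 J.
W_total = 601.5 + 368.4 = 969.9 J.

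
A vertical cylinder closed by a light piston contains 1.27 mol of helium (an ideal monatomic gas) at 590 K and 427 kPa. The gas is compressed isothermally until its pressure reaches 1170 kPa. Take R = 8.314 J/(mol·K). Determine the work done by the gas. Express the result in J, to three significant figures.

W ≈ -6280 J

Isothermal process: W = nRT ln(V₂/V₁) = nRT ln(P₁/P₂).
W = (1.27)(8.314)(590) × ln(427/1170)
  = 6230 × ln(0.365) = 6230 × -1.008
W_by_gas = -6279 J.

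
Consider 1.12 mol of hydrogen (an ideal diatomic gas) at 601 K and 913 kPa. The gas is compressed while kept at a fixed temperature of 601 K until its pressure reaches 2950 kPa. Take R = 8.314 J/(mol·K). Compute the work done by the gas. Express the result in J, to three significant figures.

Isothermal process: W = nRT ln(V₂/V₁) = nRT ln(P₁/P₂).
W = (1.12)(8.314)(601) × ln(913/2950)
  = 5596 × ln(0.3095) = 5596 × -1.173
W_by_gas = -6564 J.

W ≈ -6560 J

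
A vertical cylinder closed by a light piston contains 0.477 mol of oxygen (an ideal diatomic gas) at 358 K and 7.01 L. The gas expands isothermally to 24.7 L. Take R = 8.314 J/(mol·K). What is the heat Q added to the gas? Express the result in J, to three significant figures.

Isothermal ⇒ ΔU = 0, so Q = W = nRT ln(V₂/V₁).
Q = (0.477)(8.314)(358) ln(24.7/7.01) = 1420 × 1.259 = 1788 J.

Q ≈ 1790 J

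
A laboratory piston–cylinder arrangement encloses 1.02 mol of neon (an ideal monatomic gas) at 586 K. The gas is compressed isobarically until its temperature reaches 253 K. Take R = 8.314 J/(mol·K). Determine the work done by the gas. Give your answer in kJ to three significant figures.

W ≈ -2.82 kJ

Isobaric: W = P ΔV = nR ΔT.
W = (1.02)(8.314)(253 − 586) = -2824 J.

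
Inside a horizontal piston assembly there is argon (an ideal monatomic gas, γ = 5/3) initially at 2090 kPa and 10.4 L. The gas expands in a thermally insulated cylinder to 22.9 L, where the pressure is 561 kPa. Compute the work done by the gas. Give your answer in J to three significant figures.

Adiabatic: W = (P₁V₁ − P₂V₂)/(γ − 1) with γ = 5/3.
P₁V₁ = 21736 J, P₂V₂ = 12847 J.
W = (21736 − 12847) / 0.6667 = 13334 J.

W ≈ 13300 J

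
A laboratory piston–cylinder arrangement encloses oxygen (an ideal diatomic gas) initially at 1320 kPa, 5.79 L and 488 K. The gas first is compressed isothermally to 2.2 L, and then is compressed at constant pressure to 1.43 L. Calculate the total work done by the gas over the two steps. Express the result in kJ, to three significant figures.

Step 1 (isothermal): W = P₁V₁ ln(V₂/V₁) = (7643) ln(2.2/5.79) = -7396 J.
After step 1: P = 3474 kPa, V = 2.2 L, T = 488 K.
Step 2 (isobaric): W = PΔV = (3474 kPa)(1.43 − 2.2 L) = -2675 J.
W_total = -7396 − 2675 = -10071 J.

W_total ≈ -10.1 kJ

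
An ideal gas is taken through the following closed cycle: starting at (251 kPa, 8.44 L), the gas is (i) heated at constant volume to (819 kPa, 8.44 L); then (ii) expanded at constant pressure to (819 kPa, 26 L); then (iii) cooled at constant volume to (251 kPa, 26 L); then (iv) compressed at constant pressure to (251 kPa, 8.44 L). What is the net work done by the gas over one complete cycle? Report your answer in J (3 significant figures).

W_net ≈ 9970 J

Constant-volume legs do no work.
W(ii) = (819)(26 − 8.44) = 14382 J; W(iv) = (251)(8.44 − 26) = -4408 J.
W_net = 14382 − 4408 = 9974 J (the clockwise enclosed area).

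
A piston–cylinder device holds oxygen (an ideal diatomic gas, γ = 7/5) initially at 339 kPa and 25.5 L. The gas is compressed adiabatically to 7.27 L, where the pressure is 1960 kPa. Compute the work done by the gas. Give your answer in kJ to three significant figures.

W ≈ -14.0 kJ

Adiabatic: W = (P₁V₁ − P₂V₂)/(γ − 1) with γ = 7/5.
P₁V₁ = 8644 J, P₂V₂ = 14249 J.
W = (8644 − 14249) / 0.4 = -14012 J.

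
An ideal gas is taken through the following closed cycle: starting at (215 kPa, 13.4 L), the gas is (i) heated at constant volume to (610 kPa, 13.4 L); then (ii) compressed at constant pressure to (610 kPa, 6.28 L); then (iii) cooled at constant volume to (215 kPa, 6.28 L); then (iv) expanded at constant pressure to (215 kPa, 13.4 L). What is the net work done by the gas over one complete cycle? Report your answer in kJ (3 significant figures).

W_net ≈ -2.81 kJ

Constant-volume legs do no work.
W(ii) = (610)(6.28 − 13.4) = -4343 J; W(iv) = (215)(13.4 − 6.28) = 1531 J.
W_net = -4343 + 1531 = -2812 J (the counter-clockwise enclosed area).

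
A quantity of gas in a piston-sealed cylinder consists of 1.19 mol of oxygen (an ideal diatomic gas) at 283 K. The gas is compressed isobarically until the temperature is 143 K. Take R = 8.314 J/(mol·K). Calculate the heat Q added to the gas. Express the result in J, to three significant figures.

Q ≈ -4850 J

Isobaric: W = nRΔT = (1.19)(8.314)(-140) = -1385 J.
ΔU = nCᵥΔT with Cᵥ = 5R/2: ΔU = (1.19)(20.79)(-140) = -3463 J.
Q = ΔU + W = -3463 − 1385 = -4848 J.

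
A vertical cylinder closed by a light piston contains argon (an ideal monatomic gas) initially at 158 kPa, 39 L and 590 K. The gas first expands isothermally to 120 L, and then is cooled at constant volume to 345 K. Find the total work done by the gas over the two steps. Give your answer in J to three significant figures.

Step 1 (isothermal): W = P₁V₁ ln(V₂/V₁) = (6162) ln(120/39) = 6926 J.
Step 2 (isochoric): W = 0 (constant volume).
W_total = 6926 + 0 = 6926 J.

W_total ≈ 6930 J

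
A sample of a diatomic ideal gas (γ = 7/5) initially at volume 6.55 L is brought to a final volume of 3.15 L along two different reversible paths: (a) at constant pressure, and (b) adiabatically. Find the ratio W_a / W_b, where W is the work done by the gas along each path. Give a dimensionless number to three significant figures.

W_a / W_b ≈ 0.610

Path (a) isobaric: W = P₁(V₂ − V₁) → W_a/(P₁V₁) = -0.5191.
Path (b) adiabatic: W = P₁V₁(1 − (V₁/V₂)^(γ−1))/(γ−1) → W_b/(P₁V₁) = -0.8505.
W_a / W_b = -0.5191 / -0.8505 = 0.6103.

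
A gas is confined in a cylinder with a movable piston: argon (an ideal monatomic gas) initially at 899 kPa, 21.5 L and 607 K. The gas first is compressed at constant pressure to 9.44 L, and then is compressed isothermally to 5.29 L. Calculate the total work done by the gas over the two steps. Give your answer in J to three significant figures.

Step 1 (isobaric): W = PΔV = (899 kPa)(9.44 − 21.5 L) = -10842 J.
After step 1: P = 899 kPa, V = 9.44 L, T = 266.5 K.
Step 2 (isothermal): W = P₁V₁ ln(V₂/V₁) = (8487) ln(5.29/9.44) = -4915 J.
W_total = -10842 − 4915 = -15757 J.

W_total ≈ -15800 J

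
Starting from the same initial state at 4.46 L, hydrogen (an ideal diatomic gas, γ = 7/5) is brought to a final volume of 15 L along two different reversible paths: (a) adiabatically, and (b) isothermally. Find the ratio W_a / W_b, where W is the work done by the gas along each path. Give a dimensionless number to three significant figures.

W_a / W_b ≈ 0.792

Path (a) adiabatic: W = P₁V₁(1 − (V₁/V₂)^(γ−1))/(γ−1) → W_a/(P₁V₁) = 0.961.
Path (b) isothermal: W = P₁V₁ ln(V₂/V₁) → W_b/(P₁V₁) = 1.213.
W_a / W_b = 0.961 / 1.213 = 0.7923.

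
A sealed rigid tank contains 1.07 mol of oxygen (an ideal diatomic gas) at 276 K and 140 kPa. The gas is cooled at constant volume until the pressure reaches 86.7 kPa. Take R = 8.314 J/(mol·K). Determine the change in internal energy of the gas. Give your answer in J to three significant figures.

Constant volume ⇒ W = 0, so Q = ΔU = nCᵥΔT with Cᵥ = 5R/2 = 20.79 J/(mol·K).
At constant V, T₂/T₁ = P₂/P₁ ⇒ ΔT = T₁(P₂/P₁ − 1) = 276·(86.7/140 − 1) = -105.1 K.
ΔU = (1.07)(20.79)(-105.1) = -2337 J.

ΔU ≈ -2340 J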